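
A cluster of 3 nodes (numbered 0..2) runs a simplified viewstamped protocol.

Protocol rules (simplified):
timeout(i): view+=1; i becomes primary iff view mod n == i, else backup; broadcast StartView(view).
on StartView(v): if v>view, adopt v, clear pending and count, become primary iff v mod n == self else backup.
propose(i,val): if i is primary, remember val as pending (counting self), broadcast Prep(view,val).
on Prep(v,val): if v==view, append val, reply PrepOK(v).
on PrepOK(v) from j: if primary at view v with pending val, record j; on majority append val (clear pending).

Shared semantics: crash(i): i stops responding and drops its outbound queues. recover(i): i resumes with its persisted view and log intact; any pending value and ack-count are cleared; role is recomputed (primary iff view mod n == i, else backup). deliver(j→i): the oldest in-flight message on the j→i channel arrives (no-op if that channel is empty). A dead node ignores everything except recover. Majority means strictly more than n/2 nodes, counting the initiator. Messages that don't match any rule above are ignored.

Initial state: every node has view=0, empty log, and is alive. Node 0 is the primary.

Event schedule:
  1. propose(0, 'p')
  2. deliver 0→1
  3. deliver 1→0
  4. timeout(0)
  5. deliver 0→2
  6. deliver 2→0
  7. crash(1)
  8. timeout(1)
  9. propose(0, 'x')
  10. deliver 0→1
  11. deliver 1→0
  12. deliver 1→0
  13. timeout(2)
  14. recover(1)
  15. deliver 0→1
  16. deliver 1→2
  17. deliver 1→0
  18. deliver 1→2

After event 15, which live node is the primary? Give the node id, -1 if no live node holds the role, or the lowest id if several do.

1

[1] propose(0,'p') → ∅
[2] deliver 0→1 → N1(back v0 [p])
[3] deliver 1→0 → N0(prim v0 [p])
[4] timeout(0) → N0(back v1 [p])
[5] deliver 0→2 → N2(back v0 [p])
[6] deliver 2→0 → ∅
[7] crash(1) → N1(✗back v0 [p])
[8] timeout(1) → ∅
[9] propose(0,'x') → ∅
[10] deliver 0→1 → ∅
[11] deliver 1→0 → ∅
[12] deliver 1→0 → ∅
[13] timeout(2) → N2(back v1 [p])
[14] recover(1) → N1(back v0 [p])
[15] deliver 0→1 → N1(prim v1 [p])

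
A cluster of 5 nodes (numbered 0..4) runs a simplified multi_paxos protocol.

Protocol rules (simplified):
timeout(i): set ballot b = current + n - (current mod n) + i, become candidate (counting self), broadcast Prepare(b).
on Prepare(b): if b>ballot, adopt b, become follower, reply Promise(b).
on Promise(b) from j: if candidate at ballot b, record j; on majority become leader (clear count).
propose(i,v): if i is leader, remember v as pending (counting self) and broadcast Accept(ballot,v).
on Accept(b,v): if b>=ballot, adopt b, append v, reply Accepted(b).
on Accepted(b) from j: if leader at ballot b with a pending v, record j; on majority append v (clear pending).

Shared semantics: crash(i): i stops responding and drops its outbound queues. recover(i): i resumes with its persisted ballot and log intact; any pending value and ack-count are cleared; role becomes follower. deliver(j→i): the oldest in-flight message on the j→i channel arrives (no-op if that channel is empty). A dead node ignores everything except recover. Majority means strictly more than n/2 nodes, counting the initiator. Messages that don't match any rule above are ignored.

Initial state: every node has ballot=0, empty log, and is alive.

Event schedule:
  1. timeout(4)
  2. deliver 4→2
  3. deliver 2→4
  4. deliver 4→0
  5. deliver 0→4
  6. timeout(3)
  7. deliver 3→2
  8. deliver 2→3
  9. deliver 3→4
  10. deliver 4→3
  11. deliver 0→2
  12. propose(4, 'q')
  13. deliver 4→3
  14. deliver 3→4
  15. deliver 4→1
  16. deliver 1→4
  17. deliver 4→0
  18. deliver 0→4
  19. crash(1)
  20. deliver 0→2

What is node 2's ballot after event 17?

e1 timeout(4): 4[cand,b=9,-]
e2 deliver 4→2: 2[foll,b=9,-]
e3 deliver 2→4: ·
e4 deliver 4→0: 0[foll,b=9,-]
e5 deliver 0→4: 4[lead,b=9,-]
e6 timeout(3): 3[cand,b=8,-]
e7 deliver 3→2: ·
e8 deliver 2→3: ·
e9 deliver 3→4: ·
e10 deliver 4→3: 3[foll,b=9,-]
e11 deliver 0→2: ·
e12 propose(4,'q'): ·
e13 deliver 4→3: 3[foll,b=9,q]
e14 deliver 3→4: ·
e15 deliver 4→1: 1[foll,b=9,-]
e16 deliver 1→4: ·
e17 deliver 4→0: 0[foll,b=9,q]

9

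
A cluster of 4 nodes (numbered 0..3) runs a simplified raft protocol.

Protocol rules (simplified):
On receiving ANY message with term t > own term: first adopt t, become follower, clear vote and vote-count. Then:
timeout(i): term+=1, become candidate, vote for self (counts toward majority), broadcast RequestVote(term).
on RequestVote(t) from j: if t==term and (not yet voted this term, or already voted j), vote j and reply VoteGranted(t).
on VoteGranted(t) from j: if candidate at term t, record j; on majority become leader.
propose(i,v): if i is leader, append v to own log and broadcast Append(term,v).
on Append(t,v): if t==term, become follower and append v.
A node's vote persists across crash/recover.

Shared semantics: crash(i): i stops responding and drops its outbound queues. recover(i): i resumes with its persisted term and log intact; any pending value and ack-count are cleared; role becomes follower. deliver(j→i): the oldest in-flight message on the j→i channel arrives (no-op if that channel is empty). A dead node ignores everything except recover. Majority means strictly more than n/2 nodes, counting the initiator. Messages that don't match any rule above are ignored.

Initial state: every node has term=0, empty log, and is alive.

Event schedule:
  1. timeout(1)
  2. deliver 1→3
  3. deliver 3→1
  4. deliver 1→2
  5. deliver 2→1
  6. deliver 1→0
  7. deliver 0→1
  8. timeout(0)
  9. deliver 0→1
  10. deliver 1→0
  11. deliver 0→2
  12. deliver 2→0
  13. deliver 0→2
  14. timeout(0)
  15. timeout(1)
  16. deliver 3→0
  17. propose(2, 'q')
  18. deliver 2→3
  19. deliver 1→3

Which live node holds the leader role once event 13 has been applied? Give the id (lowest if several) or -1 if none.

0

after 1 — timeout(1): n1:cand/t1/[-]
after 2 — deliver 1→3: n3:foll/t1/[-]
after 3 — deliver 3→1: ·
after 4 — deliver 1→2: n2:foll/t1/[-]
after 5 — deliver 2→1: n1:lead/t1/[-]
after 6 — deliver 1→0: n0:foll/t1/[-]
after 7 — deliver 0→1: ·
after 8 — timeout(0): n0:cand/t2/[-]
after 9 — deliver 0→1: n1:foll/t2/[-]
after 10 — deliver 1→0: ·
after 11 — deliver 0→2: n2:foll/t2/[-]
after 12 — deliver 2→0: n0:lead/t2/[-]
after 13 — deliver 0→2: ·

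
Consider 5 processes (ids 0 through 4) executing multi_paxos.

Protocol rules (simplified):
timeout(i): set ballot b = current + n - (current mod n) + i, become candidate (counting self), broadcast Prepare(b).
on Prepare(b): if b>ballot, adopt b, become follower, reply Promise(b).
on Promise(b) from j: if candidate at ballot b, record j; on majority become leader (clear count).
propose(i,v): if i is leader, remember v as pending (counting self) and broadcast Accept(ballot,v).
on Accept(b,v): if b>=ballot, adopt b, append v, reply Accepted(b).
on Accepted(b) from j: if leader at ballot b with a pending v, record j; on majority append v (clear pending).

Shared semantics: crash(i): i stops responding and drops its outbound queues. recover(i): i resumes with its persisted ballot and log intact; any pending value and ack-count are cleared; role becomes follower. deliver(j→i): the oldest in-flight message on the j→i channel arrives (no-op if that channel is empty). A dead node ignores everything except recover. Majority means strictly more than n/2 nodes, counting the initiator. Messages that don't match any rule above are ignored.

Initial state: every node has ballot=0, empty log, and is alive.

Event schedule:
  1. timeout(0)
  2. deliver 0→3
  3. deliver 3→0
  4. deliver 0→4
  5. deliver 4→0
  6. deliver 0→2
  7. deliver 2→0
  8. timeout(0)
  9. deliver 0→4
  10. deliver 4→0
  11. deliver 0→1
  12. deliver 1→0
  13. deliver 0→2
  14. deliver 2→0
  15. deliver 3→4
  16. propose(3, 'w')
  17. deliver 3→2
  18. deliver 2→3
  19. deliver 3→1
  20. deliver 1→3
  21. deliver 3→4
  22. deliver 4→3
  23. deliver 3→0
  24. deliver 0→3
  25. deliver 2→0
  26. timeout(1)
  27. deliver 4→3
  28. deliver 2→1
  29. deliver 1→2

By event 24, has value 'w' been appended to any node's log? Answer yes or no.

after 1 — timeout(0): n0:cand/b5/[-]
after 2 — deliver 0→3: n3:foll/b5/[-]
after 3 — deliver 3→0: ·
after 4 — deliver 0→4: n4:foll/b5/[-]
after 5 — deliver 4→0: n0:lead/b5/[-]
after 6 — deliver 0→2: n2:foll/b5/[-]
after 7 — deliver 2→0: ·
after 8 — timeout(0): n0:cand/b10/[-]
after 9 — deliver 0→4: n4:foll/b10/[-]
after 10 — deliver 4→0: ·
after 11 — deliver 0→1: n1:foll/b5/[-]
after 12 — deliver 1→0: ·
after 13 — deliver 0→2: n2:foll/b10/[-]
after 14 — deliver 2→0: n0:lead/b10/[-]
after 15 — deliver 3→4: ·
after 16 — propose(3,'w'): ·
after 17 — deliver 3→2: ·
after 18 — deliver 2→3: ·
after 19 — deliver 3→1: ·
after 20 — deliver 1→3: ·
after 21 — deliver 3→4: ·
after 22 — deliver 4→3: ·
after 23 — deliver 3→0: ·
after 24 — deliver 0→3: n3:foll/b10/[-]

no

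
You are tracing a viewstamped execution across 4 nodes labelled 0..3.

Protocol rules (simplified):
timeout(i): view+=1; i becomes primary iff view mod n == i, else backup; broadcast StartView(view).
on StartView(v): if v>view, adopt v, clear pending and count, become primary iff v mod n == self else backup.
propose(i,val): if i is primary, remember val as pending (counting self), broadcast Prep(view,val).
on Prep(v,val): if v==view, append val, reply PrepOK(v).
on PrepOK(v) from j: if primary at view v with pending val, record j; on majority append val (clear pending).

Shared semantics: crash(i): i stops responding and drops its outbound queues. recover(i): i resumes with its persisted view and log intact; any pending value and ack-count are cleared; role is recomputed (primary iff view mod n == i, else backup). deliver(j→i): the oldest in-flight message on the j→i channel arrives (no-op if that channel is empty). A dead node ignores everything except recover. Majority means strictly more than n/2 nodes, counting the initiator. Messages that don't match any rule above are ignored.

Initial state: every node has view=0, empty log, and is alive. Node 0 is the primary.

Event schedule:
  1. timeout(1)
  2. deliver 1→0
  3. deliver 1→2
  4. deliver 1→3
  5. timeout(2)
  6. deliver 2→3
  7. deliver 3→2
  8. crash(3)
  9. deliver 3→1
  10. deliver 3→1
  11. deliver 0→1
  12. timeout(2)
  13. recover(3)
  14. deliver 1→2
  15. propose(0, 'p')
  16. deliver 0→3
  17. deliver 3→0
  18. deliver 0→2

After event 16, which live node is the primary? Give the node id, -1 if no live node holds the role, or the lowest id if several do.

[1] timeout(1) → N1(prim v1 [-])
[2] deliver 1→0 → N0(back v1 [-])
[3] deliver 1→2 → N2(back v1 [-])
[4] deliver 1→3 → N3(back v1 [-])
[5] timeout(2) → N2(prim v2 [-])
[6] deliver 2→3 → N3(back v2 [-])
[7] deliver 3→2 → ∅
[8] crash(3) → N3(✗back v2 [-])
[9] deliver 3→1 → ∅
[10] deliver 3→1 → ∅
[11] deliver 0→1 → ∅
[12] timeout(2) → N2(back v3 [-])
[13] recover(3) → N3(back v2 [-])
[14] deliver 1→2 → ∅
[15] propose(0,'p') → ∅
[16] deliver 0→3 → ∅

1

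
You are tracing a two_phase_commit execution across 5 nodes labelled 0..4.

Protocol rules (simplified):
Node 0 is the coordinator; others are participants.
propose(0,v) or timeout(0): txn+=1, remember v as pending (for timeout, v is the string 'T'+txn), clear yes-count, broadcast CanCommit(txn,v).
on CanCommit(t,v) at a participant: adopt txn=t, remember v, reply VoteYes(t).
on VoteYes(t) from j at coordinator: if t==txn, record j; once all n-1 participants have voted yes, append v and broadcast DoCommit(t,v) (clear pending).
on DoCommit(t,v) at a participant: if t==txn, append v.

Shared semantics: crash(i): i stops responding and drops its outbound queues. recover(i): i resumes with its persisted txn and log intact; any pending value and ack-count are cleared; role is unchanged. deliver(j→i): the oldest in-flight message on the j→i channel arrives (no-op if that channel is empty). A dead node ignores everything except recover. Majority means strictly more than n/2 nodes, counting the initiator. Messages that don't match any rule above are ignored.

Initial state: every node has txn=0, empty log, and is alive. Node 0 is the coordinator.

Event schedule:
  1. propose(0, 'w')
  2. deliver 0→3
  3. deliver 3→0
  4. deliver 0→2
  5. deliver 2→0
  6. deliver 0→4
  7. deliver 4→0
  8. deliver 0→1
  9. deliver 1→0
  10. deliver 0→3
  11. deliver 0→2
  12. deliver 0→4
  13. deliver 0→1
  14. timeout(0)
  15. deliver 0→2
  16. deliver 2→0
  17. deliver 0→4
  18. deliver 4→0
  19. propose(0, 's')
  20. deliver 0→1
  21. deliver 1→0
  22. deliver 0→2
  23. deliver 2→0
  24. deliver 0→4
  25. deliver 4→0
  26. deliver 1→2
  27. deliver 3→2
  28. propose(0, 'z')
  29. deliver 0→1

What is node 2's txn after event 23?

3

[1] propose(0,'w') → N0(coor t1 [-])
[2] deliver 0→3 → N3(part t1 [-])
[3] deliver 3→0 → ∅
[4] deliver 0→2 → N2(part t1 [-])
[5] deliver 2→0 → ∅
[6] deliver 0→4 → N4(part t1 [-])
[7] deliver 4→0 → ∅
[8] deliver 0→1 → N1(part t1 [-])
[9] deliver 1→0 → N0(coor t1 [w])
[10] deliver 0→3 → N3(part t1 [w])
[11] deliver 0→2 → N2(part t1 [w])
[12] deliver 0→4 → N4(part t1 [w])
[13] deliver 0→1 → N1(part t1 [w])
[14] timeout(0) → N0(coor t2 [w])
[15] deliver 0→2 → N2(part t2 [w])
[16] deliver 2→0 → ∅
[17] deliver 0→4 → N4(part t2 [w])
[18] deliver 4→0 → ∅
[19] propose(0,'s') → N0(coor t3 [w])
[20] deliver 0→1 → N1(part t2 [w])
[21] deliver 1→0 → ∅
[22] deliver 0→2 → N2(part t3 [w])
[23] deliver 2→0 → ∅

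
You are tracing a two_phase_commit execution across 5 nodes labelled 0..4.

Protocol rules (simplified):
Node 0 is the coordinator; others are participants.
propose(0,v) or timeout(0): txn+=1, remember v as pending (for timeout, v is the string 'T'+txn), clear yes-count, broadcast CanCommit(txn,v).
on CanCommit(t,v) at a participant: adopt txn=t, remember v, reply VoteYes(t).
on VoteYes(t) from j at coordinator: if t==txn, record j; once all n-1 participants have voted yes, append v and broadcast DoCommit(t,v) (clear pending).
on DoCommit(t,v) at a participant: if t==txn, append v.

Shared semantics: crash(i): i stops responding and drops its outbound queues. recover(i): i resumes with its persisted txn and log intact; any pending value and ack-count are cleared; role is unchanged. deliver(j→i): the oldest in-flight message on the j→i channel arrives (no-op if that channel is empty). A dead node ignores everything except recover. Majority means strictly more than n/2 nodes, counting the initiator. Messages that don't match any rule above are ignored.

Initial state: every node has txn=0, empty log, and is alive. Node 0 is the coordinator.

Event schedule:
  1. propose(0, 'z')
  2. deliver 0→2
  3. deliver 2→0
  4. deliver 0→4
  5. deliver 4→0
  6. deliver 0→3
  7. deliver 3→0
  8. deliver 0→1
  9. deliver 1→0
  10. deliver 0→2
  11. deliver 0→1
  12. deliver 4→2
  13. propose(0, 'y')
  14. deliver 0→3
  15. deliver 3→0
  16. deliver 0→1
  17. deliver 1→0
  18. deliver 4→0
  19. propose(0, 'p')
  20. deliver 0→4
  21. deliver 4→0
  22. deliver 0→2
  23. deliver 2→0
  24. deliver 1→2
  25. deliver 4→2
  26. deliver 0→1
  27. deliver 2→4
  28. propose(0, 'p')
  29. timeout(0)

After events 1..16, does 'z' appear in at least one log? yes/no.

e1 propose(0,'z'): 0[coor,t=1,-]
e2 deliver 0→2: 2[part,t=1,-]
e3 deliver 2→0: ·
e4 deliver 0→4: 4[part,t=1,-]
e5 deliver 4→0: ·
e6 deliver 0→3: 3[part,t=1,-]
e7 deliver 3→0: ·
e8 deliver 0→1: 1[part,t=1,-]
e9 deliver 1→0: 0[coor,t=1,z]
e10 deliver 0→2: 2[part,t=1,z]
e11 deliver 0→1: 1[part,t=1,z]
e12 deliver 4→2: ·
e13 propose(0,'y'): 0[coor,t=2,z]
e14 deliver 0→3: 3[part,t=1,z]
e15 deliver 3→0: ·
e16 deliver 0→1: 1[part,t=2,z]

yes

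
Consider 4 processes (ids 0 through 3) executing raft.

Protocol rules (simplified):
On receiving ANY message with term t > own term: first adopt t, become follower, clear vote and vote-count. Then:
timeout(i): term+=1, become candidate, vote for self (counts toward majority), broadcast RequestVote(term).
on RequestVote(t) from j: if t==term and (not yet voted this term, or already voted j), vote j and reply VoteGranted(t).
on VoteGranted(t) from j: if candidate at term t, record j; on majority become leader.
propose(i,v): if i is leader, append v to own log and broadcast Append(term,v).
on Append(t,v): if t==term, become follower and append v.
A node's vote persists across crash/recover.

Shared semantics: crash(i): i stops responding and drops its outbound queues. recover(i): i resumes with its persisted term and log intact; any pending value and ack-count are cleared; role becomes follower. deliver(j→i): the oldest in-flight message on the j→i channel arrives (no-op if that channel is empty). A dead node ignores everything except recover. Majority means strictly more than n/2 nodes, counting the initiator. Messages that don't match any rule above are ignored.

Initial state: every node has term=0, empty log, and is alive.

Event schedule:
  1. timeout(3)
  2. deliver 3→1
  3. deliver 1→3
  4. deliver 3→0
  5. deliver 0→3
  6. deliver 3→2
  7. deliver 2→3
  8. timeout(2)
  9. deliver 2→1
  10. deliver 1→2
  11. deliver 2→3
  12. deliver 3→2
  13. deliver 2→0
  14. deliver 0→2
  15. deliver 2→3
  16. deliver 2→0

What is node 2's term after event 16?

step 1 timeout(3): 3={cand,t=1,log=-}
step 2 deliver 3→1: 1={foll,t=1,log=-}
step 3 deliver 1→3: —
step 4 deliver 3→0: 0={foll,t=1,log=-}
step 5 deliver 0→3: 3={lead,t=1,log=-}
step 6 deliver 3→2: 2={foll,t=1,log=-}
step 7 deliver 2→3: —
step 8 timeout(2): 2={cand,t=2,log=-}
step 9 deliver 2→1: 1={foll,t=2,log=-}
step 10 deliver 1→2: —
step 11 deliver 2→3: 3={foll,t=2,log=-}
step 12 deliver 3→2: 2={lead,t=2,log=-}
step 13 deliver 2→0: 0={foll,t=2,log=-}
step 14 deliver 0→2: —
step 15 deliver 2→3: —
step 16 deliver 2→0: —

2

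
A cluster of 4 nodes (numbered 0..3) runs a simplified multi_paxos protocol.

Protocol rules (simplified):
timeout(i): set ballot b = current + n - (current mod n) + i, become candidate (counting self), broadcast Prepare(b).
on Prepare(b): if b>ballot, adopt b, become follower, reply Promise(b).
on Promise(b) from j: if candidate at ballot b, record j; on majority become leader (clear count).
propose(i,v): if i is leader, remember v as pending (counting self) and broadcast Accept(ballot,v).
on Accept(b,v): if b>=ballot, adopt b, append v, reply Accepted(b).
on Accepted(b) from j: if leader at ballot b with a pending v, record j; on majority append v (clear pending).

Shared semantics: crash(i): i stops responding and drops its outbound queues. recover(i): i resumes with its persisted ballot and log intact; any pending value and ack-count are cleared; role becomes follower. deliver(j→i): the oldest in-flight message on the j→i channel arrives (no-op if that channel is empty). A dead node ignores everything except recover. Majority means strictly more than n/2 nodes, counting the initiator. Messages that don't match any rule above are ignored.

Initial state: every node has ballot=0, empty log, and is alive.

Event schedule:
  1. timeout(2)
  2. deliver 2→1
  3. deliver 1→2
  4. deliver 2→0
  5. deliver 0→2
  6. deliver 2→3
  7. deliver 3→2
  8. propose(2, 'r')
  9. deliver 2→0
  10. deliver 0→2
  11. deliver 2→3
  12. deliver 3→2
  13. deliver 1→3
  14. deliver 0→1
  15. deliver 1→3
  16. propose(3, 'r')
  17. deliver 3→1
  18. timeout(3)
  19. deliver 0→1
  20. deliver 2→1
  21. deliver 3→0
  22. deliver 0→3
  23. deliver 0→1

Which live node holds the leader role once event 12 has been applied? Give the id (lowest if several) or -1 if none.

step 1 timeout(2): 2={cand,b=6,log=-}
step 2 deliver 2→1: 1={foll,b=6,log=-}
step 3 deliver 1→2: —
step 4 deliver 2→0: 0={foll,b=6,log=-}
step 5 deliver 0→2: 2={lead,b=6,log=-}
step 6 deliver 2→3: 3={foll,b=6,log=-}
step 7 deliver 3→2: —
step 8 propose(2,'r'): —
step 9 deliver 2→0: 0={foll,b=6,log=r}
step 10 deliver 0→2: —
step 11 deliver 2→3: 3={foll,b=6,log=r}
step 12 deliver 3→2: 2={lead,b=6,log=r}

2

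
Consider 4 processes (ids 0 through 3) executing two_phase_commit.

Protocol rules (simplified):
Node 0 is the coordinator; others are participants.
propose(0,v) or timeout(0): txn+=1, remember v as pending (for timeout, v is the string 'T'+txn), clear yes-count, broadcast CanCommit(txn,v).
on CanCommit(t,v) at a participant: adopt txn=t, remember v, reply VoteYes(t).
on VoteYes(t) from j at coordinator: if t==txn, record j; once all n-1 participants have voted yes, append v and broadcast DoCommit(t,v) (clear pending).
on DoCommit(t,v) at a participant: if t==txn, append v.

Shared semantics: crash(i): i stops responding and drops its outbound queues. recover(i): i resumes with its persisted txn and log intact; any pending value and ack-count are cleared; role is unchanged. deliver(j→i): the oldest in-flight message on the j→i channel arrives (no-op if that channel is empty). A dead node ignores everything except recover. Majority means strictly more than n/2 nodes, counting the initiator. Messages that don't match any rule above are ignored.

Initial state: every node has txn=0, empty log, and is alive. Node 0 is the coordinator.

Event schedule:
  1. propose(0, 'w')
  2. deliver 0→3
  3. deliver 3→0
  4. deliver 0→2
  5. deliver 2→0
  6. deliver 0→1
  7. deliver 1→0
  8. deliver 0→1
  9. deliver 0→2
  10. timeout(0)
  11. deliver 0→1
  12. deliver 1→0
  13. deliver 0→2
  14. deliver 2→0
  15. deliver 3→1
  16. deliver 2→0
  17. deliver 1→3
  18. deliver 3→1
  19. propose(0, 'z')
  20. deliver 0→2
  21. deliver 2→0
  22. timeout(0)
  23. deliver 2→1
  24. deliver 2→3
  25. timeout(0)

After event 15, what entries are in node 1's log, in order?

[1] propose(0,'w') → N0(coor t1 [-])
[2] deliver 0→3 → N3(part t1 [-])
[3] deliver 3→0 → ∅
[4] deliver 0→2 → N2(part t1 [-])
[5] deliver 2→0 → ∅
[6] deliver 0→1 → N1(part t1 [-])
[7] deliver 1→0 → N0(coor t1 [w])
[8] deliver 0→1 → N1(part t1 [w])
[9] deliver 0→2 → N2(part t1 [w])
[10] timeout(0) → N0(coor t2 [w])
[11] deliver 0→1 → N1(part t2 [w])
[12] deliver 1→0 → ∅
[13] deliver 0→2 → N2(part t2 [w])
[14] deliver 2→0 → ∅
[15] deliver 3→1 → ∅

w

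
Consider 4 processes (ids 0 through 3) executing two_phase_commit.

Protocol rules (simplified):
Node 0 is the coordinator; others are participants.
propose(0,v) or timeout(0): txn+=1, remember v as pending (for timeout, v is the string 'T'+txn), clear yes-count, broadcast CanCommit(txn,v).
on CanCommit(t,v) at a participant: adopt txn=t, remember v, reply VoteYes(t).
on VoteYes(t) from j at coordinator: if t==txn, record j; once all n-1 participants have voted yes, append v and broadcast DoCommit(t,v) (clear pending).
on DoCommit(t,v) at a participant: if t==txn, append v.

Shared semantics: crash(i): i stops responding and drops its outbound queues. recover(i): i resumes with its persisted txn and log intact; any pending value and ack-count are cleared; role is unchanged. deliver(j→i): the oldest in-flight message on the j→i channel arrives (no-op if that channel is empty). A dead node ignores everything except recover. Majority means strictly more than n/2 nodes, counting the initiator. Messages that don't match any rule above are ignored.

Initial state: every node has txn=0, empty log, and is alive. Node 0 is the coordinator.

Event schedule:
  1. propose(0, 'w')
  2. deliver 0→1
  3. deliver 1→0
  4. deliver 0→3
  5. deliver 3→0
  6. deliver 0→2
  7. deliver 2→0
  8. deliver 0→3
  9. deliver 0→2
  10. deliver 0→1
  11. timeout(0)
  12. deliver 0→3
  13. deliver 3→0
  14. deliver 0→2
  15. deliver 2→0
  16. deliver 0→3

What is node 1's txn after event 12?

after 1 — propose(0,'w'): n0:coor/t1/[-]
after 2 — deliver 0→1: n1:part/t1/[-]
after 3 — deliver 1→0: ·
after 4 — deliver 0→3: n3:part/t1/[-]
after 5 — deliver 3→0: ·
after 6 — deliver 0→2: n2:part/t1/[-]
after 7 — deliver 2→0: n0:coor/t1/[w]
after 8 — deliver 0→3: n3:part/t1/[w]
after 9 — deliver 0→2: n2:part/t1/[w]
after 10 — deliver 0→1: n1:part/t1/[w]
after 11 — timeout(0): n0:coor/t2/[w]
after 12 — deliver 0→3: n3:part/t2/[w]

1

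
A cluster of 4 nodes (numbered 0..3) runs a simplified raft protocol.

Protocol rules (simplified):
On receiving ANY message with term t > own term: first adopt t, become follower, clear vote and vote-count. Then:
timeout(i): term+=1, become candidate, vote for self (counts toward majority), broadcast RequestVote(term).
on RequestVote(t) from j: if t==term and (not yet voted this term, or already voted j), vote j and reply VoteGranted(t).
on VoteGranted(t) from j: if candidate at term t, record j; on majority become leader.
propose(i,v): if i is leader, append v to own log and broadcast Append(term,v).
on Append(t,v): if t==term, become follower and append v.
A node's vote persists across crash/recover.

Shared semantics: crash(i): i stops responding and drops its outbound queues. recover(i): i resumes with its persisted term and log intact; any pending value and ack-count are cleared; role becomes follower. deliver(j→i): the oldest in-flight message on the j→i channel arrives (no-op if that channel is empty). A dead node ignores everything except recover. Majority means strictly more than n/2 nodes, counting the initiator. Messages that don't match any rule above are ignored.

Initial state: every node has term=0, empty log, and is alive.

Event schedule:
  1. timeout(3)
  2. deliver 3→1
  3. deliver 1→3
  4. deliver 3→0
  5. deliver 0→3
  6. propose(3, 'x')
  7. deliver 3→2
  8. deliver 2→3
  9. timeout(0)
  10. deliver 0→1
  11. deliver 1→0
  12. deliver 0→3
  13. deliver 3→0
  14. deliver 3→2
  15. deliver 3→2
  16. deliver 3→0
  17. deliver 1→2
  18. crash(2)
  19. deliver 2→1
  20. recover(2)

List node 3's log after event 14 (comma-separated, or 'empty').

x

step 1 timeout(3): 3={cand,t=1,log=-}
step 2 deliver 3→1: 1={foll,t=1,log=-}
step 3 deliver 1→3: —
step 4 deliver 3→0: 0={foll,t=1,log=-}
step 5 deliver 0→3: 3={lead,t=1,log=-}
step 6 propose(3,'x'): 3={lead,t=1,log=x}
step 7 deliver 3→2: 2={foll,t=1,log=-}
step 8 deliver 2→3: —
step 9 timeout(0): 0={cand,t=2,log=-}
step 10 deliver 0→1: 1={foll,t=2,log=-}
step 11 deliver 1→0: —
step 12 deliver 0→3: 3={foll,t=2,log=x}
step 13 deliver 3→0: —
step 14 deliver 3→2: 2={foll,t=1,log=x}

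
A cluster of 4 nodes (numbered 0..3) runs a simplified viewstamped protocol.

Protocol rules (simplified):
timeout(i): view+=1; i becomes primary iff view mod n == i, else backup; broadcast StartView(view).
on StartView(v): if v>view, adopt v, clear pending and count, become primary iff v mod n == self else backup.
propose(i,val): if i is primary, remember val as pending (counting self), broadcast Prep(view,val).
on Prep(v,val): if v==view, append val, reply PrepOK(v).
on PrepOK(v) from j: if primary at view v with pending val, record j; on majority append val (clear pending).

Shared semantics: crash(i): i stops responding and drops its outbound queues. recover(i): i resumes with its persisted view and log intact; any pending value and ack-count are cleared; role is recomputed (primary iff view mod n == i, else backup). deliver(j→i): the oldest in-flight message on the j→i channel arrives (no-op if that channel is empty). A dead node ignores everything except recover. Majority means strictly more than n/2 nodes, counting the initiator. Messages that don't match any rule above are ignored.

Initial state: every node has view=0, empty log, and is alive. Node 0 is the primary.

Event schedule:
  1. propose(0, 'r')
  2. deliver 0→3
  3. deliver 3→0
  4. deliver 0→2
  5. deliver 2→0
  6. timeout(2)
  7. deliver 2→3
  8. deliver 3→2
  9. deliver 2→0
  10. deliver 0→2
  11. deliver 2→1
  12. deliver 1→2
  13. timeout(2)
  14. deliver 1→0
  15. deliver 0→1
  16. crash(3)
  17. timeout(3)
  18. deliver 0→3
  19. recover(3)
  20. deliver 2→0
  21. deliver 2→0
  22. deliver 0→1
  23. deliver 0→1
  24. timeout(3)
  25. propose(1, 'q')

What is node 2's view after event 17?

2

after 1 — propose(0,'r'): ·
after 2 — deliver 0→3: n3:back/v0/[r]
after 3 — deliver 3→0: ·
after 4 — deliver 0→2: n2:back/v0/[r]
after 5 — deliver 2→0: n0:prim/v0/[r]
after 6 — timeout(2): n2:back/v1/[r]
after 7 — deliver 2→3: n3:back/v1/[r]
after 8 — deliver 3→2: ·
after 9 — deliver 2→0: n0:back/v1/[r]
after 10 — deliver 0→2: ·
after 11 — deliver 2→1: n1:prim/v1/[-]
after 12 — deliver 1→2: ·
after 13 — timeout(2): n2:prim/v2/[r]
after 14 — deliver 1→0: ·
after 15 — deliver 0→1: ·
after 16 — crash(3): n3:✗back/v1/[r]
after 17 — timeout(3): ·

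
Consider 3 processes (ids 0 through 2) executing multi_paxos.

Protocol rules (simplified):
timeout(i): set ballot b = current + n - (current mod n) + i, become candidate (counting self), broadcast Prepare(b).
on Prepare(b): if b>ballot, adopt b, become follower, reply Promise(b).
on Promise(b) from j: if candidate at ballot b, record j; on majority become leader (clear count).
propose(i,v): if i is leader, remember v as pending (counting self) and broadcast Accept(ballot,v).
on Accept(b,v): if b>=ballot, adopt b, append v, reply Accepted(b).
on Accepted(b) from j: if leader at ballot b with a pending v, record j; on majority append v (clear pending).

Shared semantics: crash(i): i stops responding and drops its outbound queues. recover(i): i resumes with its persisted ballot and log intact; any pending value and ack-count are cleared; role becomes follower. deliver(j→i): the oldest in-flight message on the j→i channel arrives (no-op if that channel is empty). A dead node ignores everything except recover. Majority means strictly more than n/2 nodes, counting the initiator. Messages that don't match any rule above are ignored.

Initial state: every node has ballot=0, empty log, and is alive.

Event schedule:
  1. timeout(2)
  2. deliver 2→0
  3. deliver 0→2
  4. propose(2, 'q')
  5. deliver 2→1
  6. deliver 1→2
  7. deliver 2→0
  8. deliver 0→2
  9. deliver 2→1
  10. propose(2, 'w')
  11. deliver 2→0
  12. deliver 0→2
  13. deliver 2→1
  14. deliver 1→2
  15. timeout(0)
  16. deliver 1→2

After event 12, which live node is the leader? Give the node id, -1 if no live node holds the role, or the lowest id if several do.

2

e1 timeout(2): 2[cand,b=5,-]
e2 deliver 2→0: 0[foll,b=5,-]
e3 deliver 0→2: 2[lead,b=5,-]
e4 propose(2,'q'): ·
e5 deliver 2→1: 1[foll,b=5,-]
e6 deliver 1→2: ·
e7 deliver 2→0: 0[foll,b=5,q]
e8 deliver 0→2: 2[lead,b=5,q]
e9 deliver 2→1: 1[foll,b=5,q]
e10 propose(2,'w'): ·
e11 deliver 2→0: 0[foll,b=5,q,w]
e12 deliver 0→2: 2[lead,b=5,q,w]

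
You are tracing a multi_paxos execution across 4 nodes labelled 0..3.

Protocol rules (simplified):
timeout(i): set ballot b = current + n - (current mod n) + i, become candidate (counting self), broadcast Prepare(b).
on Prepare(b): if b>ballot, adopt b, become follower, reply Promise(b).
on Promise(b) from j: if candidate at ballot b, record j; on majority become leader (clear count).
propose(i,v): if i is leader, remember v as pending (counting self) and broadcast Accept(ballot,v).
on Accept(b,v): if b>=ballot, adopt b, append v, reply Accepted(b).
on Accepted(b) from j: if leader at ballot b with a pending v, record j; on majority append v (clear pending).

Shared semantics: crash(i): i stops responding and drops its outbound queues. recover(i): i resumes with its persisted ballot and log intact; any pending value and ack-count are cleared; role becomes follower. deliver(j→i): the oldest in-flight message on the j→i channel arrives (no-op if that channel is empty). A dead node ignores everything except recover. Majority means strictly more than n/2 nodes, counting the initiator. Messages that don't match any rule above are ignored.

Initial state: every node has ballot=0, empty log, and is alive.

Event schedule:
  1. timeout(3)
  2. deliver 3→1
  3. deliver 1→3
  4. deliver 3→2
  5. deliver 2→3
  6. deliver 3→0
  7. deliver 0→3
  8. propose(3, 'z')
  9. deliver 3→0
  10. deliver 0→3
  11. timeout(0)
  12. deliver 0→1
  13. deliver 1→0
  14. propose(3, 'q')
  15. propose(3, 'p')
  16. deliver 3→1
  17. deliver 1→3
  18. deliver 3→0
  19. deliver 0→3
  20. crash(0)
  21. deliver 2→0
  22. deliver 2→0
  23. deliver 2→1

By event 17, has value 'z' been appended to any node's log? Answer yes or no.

after 1 — timeout(3): n3:cand/b7/[-]
after 2 — deliver 3→1: n1:foll/b7/[-]
after 3 — deliver 1→3: ·
after 4 — deliver 3→2: n2:foll/b7/[-]
after 5 — deliver 2→3: n3:lead/b7/[-]
after 6 — deliver 3→0: n0:foll/b7/[-]
after 7 — deliver 0→3: ·
after 8 — propose(3,'z'): ·
after 9 — deliver 3→0: n0:foll/b7/[z]
after 10 — deliver 0→3: ·
after 11 — timeout(0): n0:cand/b8/[z]
after 12 — deliver 0→1: n1:foll/b8/[-]
after 13 — deliver 1→0: ·
after 14 — propose(3,'q'): ·
after 15 — propose(3,'p'): ·
after 16 — deliver 3→1: ·
after 17 — deliver 1→3: ·

yes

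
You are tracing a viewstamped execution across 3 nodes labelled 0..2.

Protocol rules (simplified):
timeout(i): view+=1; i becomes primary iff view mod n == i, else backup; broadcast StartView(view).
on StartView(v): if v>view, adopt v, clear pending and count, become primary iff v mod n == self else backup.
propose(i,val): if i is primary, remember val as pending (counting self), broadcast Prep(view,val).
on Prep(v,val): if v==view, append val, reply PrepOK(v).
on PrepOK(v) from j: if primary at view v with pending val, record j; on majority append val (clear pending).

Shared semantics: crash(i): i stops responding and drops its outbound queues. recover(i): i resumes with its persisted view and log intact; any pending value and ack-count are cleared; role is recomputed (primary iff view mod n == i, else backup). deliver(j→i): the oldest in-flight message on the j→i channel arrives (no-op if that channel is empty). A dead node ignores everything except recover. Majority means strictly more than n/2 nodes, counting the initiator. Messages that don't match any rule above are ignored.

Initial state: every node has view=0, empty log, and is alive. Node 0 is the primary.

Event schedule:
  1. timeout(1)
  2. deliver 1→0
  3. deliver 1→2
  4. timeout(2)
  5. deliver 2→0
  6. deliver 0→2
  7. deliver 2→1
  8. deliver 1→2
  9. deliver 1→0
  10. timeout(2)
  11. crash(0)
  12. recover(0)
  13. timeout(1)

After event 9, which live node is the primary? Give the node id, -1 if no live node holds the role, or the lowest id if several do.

step 1 timeout(1): 1={prim,v=1,log=-}
step 2 deliver 1→0: 0={back,v=1,log=-}
step 3 deliver 1→2: 2={back,v=1,log=-}
step 4 timeout(2): 2={prim,v=2,log=-}
step 5 deliver 2→0: 0={back,v=2,log=-}
step 6 deliver 0→2: —
step 7 deliver 2→1: 1={back,v=2,log=-}
step 8 deliver 1→2: —
step 9 deliver 1→0: —

2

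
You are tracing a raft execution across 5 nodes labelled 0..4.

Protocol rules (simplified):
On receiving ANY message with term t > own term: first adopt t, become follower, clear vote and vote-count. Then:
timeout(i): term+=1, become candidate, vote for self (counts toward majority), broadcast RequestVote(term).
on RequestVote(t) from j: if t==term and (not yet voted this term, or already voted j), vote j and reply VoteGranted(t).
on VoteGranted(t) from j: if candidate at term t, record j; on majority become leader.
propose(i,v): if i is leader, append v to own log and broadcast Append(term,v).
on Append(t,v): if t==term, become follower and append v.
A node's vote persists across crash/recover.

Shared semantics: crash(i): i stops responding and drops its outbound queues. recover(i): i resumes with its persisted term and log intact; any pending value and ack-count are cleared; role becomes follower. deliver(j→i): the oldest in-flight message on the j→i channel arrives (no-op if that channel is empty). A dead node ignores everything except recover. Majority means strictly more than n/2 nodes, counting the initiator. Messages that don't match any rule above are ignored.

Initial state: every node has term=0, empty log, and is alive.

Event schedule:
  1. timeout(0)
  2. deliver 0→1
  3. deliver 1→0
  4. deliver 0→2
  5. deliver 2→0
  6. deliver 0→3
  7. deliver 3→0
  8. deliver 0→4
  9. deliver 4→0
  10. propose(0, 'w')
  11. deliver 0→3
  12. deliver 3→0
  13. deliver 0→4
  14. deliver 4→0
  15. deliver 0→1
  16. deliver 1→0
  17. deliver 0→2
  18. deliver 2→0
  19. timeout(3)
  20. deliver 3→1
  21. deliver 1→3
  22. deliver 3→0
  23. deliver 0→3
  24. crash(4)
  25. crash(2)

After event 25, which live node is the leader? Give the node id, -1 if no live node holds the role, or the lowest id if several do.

3

1. timeout(0):  <0:cand t1 ->
2. deliver 0→1:  <1:foll t1 ->
3. deliver 1→0:  nop
4. deliver 0→2:  <2:foll t1 ->
5. deliver 2→0:  <0:lead t1 ->
6. deliver 0→3:  <3:foll t1 ->
7. deliver 3→0:  nop
8. deliver 0→4:  <4:foll t1 ->
9. deliver 4→0:  nop
10. propose(0,'w'):  <0:lead t1 w>
11. deliver 0→3:  <3:foll t1 w>
12. deliver 3→0:  nop
13. deliver 0→4:  <4:foll t1 w>
14. deliver 4→0:  nop
15. deliver 0→1:  <1:foll t1 w>
16. deliver 1→0:  nop
17. deliver 0→2:  <2:foll t1 w>
18. deliver 2→0:  nop
19. timeout(3):  <3:cand t2 w>
20. deliver 3→1:  <1:foll t2 w>
21. deliver 1→3:  nop
22. deliver 3→0:  <0:foll t2 w>
23. deliver 0→3:  <3:lead t2 w>
24. crash(4):  <4:✗foll t1 w>
25. crash(2):  <2:✗foll t1 w>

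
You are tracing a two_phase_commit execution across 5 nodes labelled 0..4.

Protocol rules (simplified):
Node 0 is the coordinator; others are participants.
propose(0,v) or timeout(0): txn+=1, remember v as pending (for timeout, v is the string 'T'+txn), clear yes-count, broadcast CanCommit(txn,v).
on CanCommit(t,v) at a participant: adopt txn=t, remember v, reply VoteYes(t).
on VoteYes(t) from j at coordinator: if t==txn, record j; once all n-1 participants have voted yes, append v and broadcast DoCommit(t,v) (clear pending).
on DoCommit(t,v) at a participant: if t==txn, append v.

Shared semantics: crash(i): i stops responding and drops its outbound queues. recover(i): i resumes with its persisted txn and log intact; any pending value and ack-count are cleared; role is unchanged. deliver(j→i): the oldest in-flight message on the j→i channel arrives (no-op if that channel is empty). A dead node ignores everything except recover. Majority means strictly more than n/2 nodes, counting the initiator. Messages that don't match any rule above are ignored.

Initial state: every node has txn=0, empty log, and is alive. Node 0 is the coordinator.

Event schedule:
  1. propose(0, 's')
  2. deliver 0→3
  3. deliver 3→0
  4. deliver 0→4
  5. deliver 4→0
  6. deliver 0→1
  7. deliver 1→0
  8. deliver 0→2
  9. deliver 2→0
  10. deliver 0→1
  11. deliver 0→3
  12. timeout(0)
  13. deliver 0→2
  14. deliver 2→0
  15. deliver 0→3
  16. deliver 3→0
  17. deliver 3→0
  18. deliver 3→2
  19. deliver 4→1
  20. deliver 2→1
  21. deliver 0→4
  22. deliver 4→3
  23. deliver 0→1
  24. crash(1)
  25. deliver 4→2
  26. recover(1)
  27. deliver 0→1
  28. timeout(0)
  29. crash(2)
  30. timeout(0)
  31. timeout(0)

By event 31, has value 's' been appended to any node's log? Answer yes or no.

yes

step 1 propose(0,'s'): 0={coor,t=1,log=-}
step 2 deliver 0→3: 3={part,t=1,log=-}
step 3 deliver 3→0: —
step 4 deliver 0→4: 4={part,t=1,log=-}
step 5 deliver 4→0: —
step 6 deliver 0→1: 1={part,t=1,log=-}
step 7 deliver 1→0: —
step 8 deliver 0→2: 2={part,t=1,log=-}
step 9 deliver 2→0: 0={coor,t=1,log=s}
step 10 deliver 0→1: 1={part,t=1,log=s}
step 11 deliver 0→3: 3={part,t=1,log=s}
step 12 timeout(0): 0={coor,t=2,log=s}
step 13 deliver 0→2: 2={part,t=1,log=s}
step 14 deliver 2→0: —
step 15 deliver 0→3: 3={part,t=2,log=s}
step 16 deliver 3→0: —
step 17 deliver 3→0: —
step 18 deliver 3→2: —
step 19 deliver 4→1: —
step 20 deliver 2→1: —
step 21 deliver 0→4: 4={part,t=1,log=s}
step 22 deliver 4→3: —
step 23 deliver 0→1: 1={part,t=2,log=s}
step 24 crash(1): 1={✗part,t=2,log=s}
step 25 deliver 4→2: —
step 26 recover(1): 1={part,t=2,log=s}
step 27 deliver 0→1: —
step 28 timeout(0): 0={coor,t=3,log=s}
step 29 crash(2): 2={✗part,t=1,log=s}
step 30 timeout(0): 0={coor,t=4,log=s}
step 31 timeout(0): 0={coor,t=5,log=s}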